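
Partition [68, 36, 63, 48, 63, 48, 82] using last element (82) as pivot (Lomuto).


Pivot: 82
  68 <= 82: advance i (no swap)
  36 <= 82: advance i (no swap)
  63 <= 82: advance i (no swap)
  48 <= 82: advance i (no swap)
  63 <= 82: advance i (no swap)
  48 <= 82: advance i (no swap)
Place pivot at 6: [68, 36, 63, 48, 63, 48, 82]

Partitioned: [68, 36, 63, 48, 63, 48, 82]


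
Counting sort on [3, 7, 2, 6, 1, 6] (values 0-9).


Input: [3, 7, 2, 6, 1, 6]
Counts: [0, 1, 1, 1, 0, 0, 2, 1, 0, 0]

Sorted: [1, 2, 3, 6, 6, 7]


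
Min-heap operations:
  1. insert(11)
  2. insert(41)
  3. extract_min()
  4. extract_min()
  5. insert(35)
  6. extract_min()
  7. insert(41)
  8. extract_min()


insert(11) -> [11]
insert(41) -> [11, 41]
extract_min()->11, [41]
extract_min()->41, []
insert(35) -> [35]
extract_min()->35, []
insert(41) -> [41]
extract_min()->41, []

Final heap: []


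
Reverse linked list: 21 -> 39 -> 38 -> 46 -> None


Step 1: curr=21, set curr.next=prev(None) | reversed so far: 21
Step 2: curr=39, set curr.next=prev(21) | reversed so far: 39 -> 21
Step 3: curr=38, set curr.next=prev(39) | reversed so far: 38 -> 39 -> 21
Step 4: curr=46, set curr.next=prev(38) | reversed so far: 46 -> 38 -> 39 -> 21

46 -> 38 -> 39 -> 21 -> None


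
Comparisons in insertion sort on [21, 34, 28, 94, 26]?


Algorithm: insertion sort
Input: [21, 34, 28, 94, 26]
Sorted: [21, 26, 28, 34, 94]

8


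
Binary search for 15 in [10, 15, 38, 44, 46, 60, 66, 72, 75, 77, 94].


Step 1: lo=0, hi=10, mid=5, val=60
Step 2: lo=0, hi=4, mid=2, val=38
Step 3: lo=0, hi=1, mid=0, val=10
Step 4: lo=1, hi=1, mid=1, val=15

Found at index 1


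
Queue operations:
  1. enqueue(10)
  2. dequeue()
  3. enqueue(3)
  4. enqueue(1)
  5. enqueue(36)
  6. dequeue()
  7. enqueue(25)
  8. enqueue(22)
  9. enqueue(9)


enqueue(10) -> [10]
dequeue()->10, []
enqueue(3) -> [3]
enqueue(1) -> [3, 1]
enqueue(36) -> [3, 1, 36]
dequeue()->3, [1, 36]
enqueue(25) -> [1, 36, 25]
enqueue(22) -> [1, 36, 25, 22]
enqueue(9) -> [1, 36, 25, 22, 9]

Final queue: [1, 36, 25, 22, 9]


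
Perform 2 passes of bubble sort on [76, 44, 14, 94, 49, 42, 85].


Initial: [76, 44, 14, 94, 49, 42, 85]
Pass 1: [44, 14, 76, 49, 42, 85, 94] (5 swaps)
Pass 2: [14, 44, 49, 42, 76, 85, 94] (3 swaps)

After 2 passes: [14, 44, 49, 42, 76, 85, 94]


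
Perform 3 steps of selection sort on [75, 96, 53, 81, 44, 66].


Initial: [75, 96, 53, 81, 44, 66]
Step 1: min=44 at 4
  Swap: [44, 96, 53, 81, 75, 66]
Step 2: min=53 at 2
  Swap: [44, 53, 96, 81, 75, 66]
Step 3: min=66 at 5
  Swap: [44, 53, 66, 81, 75, 96]

After 3 steps: [44, 53, 66, 81, 75, 96]


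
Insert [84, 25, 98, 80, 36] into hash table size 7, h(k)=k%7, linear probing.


Insert 84: h=0 -> slot 0
Insert 25: h=4 -> slot 4
Insert 98: h=0, 1 probes -> slot 1
Insert 80: h=3 -> slot 3
Insert 36: h=1, 1 probes -> slot 2

Table: [84, 98, 36, 80, 25, None, None]


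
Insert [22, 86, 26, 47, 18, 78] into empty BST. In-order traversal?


Insert 22: root
Insert 86: R from 22
Insert 26: R from 22 -> L from 86
Insert 47: R from 22 -> L from 86 -> R from 26
Insert 18: L from 22
Insert 78: R from 22 -> L from 86 -> R from 26 -> R from 47

In-order: [18, 22, 26, 47, 78, 86]


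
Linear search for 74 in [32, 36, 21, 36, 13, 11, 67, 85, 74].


i=0: 32!=74
i=1: 36!=74
i=2: 21!=74
i=3: 36!=74
i=4: 13!=74
i=5: 11!=74
i=6: 67!=74
i=7: 85!=74
i=8: 74==74 found!

Found at 8, 9 comps


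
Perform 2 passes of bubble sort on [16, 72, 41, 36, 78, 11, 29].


Initial: [16, 72, 41, 36, 78, 11, 29]
Pass 1: [16, 41, 36, 72, 11, 29, 78] (4 swaps)
Pass 2: [16, 36, 41, 11, 29, 72, 78] (3 swaps)

After 2 passes: [16, 36, 41, 11, 29, 72, 78]


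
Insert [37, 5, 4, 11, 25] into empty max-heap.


Insert 37: [37]
Insert 5: [37, 5]
Insert 4: [37, 5, 4]
Insert 11: [37, 11, 4, 5]
Insert 25: [37, 25, 4, 5, 11]

Final heap: [37, 25, 4, 5, 11]


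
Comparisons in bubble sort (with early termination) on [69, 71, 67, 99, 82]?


Algorithm: bubble sort (with early termination)
Input: [69, 71, 67, 99, 82]
Sorted: [67, 69, 71, 82, 99]

9


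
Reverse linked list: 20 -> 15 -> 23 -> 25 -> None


Step 1: curr=20, set curr.next=prev(None) | reversed so far: 20
Step 2: curr=15, set curr.next=prev(20) | reversed so far: 15 -> 20
Step 3: curr=23, set curr.next=prev(15) | reversed so far: 23 -> 15 -> 20
Step 4: curr=25, set curr.next=prev(23) | reversed so far: 25 -> 23 -> 15 -> 20

25 -> 23 -> 15 -> 20 -> None


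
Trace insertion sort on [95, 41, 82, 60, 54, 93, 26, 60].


Initial: [95, 41, 82, 60, 54, 93, 26, 60]
Insert 41: [41, 95, 82, 60, 54, 93, 26, 60]
Insert 82: [41, 82, 95, 60, 54, 93, 26, 60]
Insert 60: [41, 60, 82, 95, 54, 93, 26, 60]
Insert 54: [41, 54, 60, 82, 95, 93, 26, 60]
Insert 93: [41, 54, 60, 82, 93, 95, 26, 60]
Insert 26: [26, 41, 54, 60, 82, 93, 95, 60]
Insert 60: [26, 41, 54, 60, 60, 82, 93, 95]

Sorted: [26, 41, 54, 60, 60, 82, 93, 95]


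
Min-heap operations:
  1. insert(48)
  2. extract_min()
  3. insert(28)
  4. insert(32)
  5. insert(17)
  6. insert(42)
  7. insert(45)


insert(48) -> [48]
extract_min()->48, []
insert(28) -> [28]
insert(32) -> [28, 32]
insert(17) -> [17, 32, 28]
insert(42) -> [17, 32, 28, 42]
insert(45) -> [17, 32, 28, 42, 45]

Final heap: [17, 32, 28, 42, 45]


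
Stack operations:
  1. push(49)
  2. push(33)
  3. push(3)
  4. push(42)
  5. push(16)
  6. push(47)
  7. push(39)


push(49) -> [49]
push(33) -> [49, 33]
push(3) -> [49, 33, 3]
push(42) -> [49, 33, 3, 42]
push(16) -> [49, 33, 3, 42, 16]
push(47) -> [49, 33, 3, 42, 16, 47]
push(39) -> [49, 33, 3, 42, 16, 47, 39]

Final stack: [49, 33, 3, 42, 16, 47, 39]


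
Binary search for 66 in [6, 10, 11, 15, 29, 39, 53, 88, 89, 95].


Step 1: lo=0, hi=9, mid=4, val=29
Step 2: lo=5, hi=9, mid=7, val=88
Step 3: lo=5, hi=6, mid=5, val=39
Step 4: lo=6, hi=6, mid=6, val=53

Not found


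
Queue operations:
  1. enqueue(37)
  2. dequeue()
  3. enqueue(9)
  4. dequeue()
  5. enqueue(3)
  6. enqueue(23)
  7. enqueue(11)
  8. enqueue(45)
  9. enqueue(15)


enqueue(37) -> [37]
dequeue()->37, []
enqueue(9) -> [9]
dequeue()->9, []
enqueue(3) -> [3]
enqueue(23) -> [3, 23]
enqueue(11) -> [3, 23, 11]
enqueue(45) -> [3, 23, 11, 45]
enqueue(15) -> [3, 23, 11, 45, 15]

Final queue: [3, 23, 11, 45, 15]


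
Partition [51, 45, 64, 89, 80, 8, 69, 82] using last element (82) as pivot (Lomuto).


Pivot: 82
  51 <= 82: advance i (no swap)
  45 <= 82: advance i (no swap)
  64 <= 82: advance i (no swap)
  80 <= 82: swap -> [51, 45, 64, 80, 89, 8, 69, 82]
  8 <= 82: swap -> [51, 45, 64, 80, 8, 89, 69, 82]
  69 <= 82: swap -> [51, 45, 64, 80, 8, 69, 89, 82]
Place pivot at 6: [51, 45, 64, 80, 8, 69, 82, 89]

Partitioned: [51, 45, 64, 80, 8, 69, 82, 89]


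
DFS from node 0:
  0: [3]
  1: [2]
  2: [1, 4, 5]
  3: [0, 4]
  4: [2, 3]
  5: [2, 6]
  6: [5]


Visit 0, push [3]
Visit 3, push [4]
Visit 4, push [2]
Visit 2, push [5, 1]
Visit 1, push []
Visit 5, push [6]
Visit 6, push []

DFS order: [0, 3, 4, 2, 1, 5, 6]


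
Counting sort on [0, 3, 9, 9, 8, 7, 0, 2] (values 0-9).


Input: [0, 3, 9, 9, 8, 7, 0, 2]
Counts: [2, 0, 1, 1, 0, 0, 0, 1, 1, 2]

Sorted: [0, 0, 2, 3, 7, 8, 9, 9]


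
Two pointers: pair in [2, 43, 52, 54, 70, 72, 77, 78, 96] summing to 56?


lo=0(2)+hi=8(96)=98
lo=0(2)+hi=7(78)=80
lo=0(2)+hi=6(77)=79
lo=0(2)+hi=5(72)=74
lo=0(2)+hi=4(70)=72
lo=0(2)+hi=3(54)=56

Yes: 2+54=56


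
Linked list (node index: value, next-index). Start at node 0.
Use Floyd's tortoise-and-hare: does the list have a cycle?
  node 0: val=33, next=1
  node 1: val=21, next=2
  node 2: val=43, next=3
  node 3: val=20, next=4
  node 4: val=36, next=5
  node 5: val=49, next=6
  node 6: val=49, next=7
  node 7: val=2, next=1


Floyd's tortoise (slow, +1) and hare (fast, +2):
  init: slow=0, fast=0
  step 1: slow=1, fast=2
  step 2: slow=2, fast=4
  step 3: slow=3, fast=6
  step 4: slow=4, fast=1
  step 5: slow=5, fast=3
  step 6: slow=6, fast=5
  step 7: slow=7, fast=7
  slow == fast at node 7: cycle detected

Cycle: yes


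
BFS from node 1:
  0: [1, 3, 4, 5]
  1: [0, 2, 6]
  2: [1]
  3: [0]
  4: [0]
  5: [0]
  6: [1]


Visit 1, enqueue [0, 2, 6]
Visit 0, enqueue [3, 4, 5]
Visit 2, enqueue []
Visit 6, enqueue []
Visit 3, enqueue []
Visit 4, enqueue []
Visit 5, enqueue []

BFS order: [1, 0, 2, 6, 3, 4, 5]


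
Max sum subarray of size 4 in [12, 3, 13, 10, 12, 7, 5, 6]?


[0:4]: 38
[1:5]: 38
[2:6]: 42
[3:7]: 34
[4:8]: 30

Max: 42 at [2:6]


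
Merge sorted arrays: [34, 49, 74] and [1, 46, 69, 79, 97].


Take 1 from B
Take 34 from A
Take 46 from B
Take 49 from A
Take 69 from B
Take 74 from A

Merged: [1, 34, 46, 49, 69, 74, 79, 97]


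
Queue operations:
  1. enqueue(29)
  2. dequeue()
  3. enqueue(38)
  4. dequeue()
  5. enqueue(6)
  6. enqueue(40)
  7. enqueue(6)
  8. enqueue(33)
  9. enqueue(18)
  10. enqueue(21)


enqueue(29) -> [29]
dequeue()->29, []
enqueue(38) -> [38]
dequeue()->38, []
enqueue(6) -> [6]
enqueue(40) -> [6, 40]
enqueue(6) -> [6, 40, 6]
enqueue(33) -> [6, 40, 6, 33]
enqueue(18) -> [6, 40, 6, 33, 18]
enqueue(21) -> [6, 40, 6, 33, 18, 21]

Final queue: [6, 40, 6, 33, 18, 21]


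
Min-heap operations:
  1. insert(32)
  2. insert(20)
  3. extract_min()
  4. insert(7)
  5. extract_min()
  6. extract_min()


insert(32) -> [32]
insert(20) -> [20, 32]
extract_min()->20, [32]
insert(7) -> [7, 32]
extract_min()->7, [32]
extract_min()->32, []

Final heap: []


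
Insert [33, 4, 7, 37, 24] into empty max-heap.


Insert 33: [33]
Insert 4: [33, 4]
Insert 7: [33, 4, 7]
Insert 37: [37, 33, 7, 4]
Insert 24: [37, 33, 7, 4, 24]

Final heap: [37, 33, 7, 4, 24]


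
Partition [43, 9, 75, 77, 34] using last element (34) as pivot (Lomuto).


Pivot: 34
  9 <= 34: swap -> [9, 43, 75, 77, 34]
Place pivot at 1: [9, 34, 75, 77, 43]

Partitioned: [9, 34, 75, 77, 43]


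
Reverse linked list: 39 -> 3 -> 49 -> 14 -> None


Step 1: curr=39, set curr.next=prev(None) | reversed so far: 39
Step 2: curr=3, set curr.next=prev(39) | reversed so far: 3 -> 39
Step 3: curr=49, set curr.next=prev(3) | reversed so far: 49 -> 3 -> 39
Step 4: curr=14, set curr.next=prev(49) | reversed so far: 14 -> 49 -> 3 -> 39

14 -> 49 -> 3 -> 39 -> None


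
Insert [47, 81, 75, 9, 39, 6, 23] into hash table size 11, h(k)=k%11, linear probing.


Insert 47: h=3 -> slot 3
Insert 81: h=4 -> slot 4
Insert 75: h=9 -> slot 9
Insert 9: h=9, 1 probes -> slot 10
Insert 39: h=6 -> slot 6
Insert 6: h=6, 1 probes -> slot 7
Insert 23: h=1 -> slot 1

Table: [None, 23, None, 47, 81, None, 39, 6, None, 75, 9]


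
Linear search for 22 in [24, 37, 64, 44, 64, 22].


i=0: 24!=22
i=1: 37!=22
i=2: 64!=22
i=3: 44!=22
i=4: 64!=22
i=5: 22==22 found!

Found at 5, 6 comps


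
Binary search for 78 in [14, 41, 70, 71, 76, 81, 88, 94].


Step 1: lo=0, hi=7, mid=3, val=71
Step 2: lo=4, hi=7, mid=5, val=81
Step 3: lo=4, hi=4, mid=4, val=76

Not found


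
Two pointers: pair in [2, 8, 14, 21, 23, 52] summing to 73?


lo=0(2)+hi=5(52)=54
lo=1(8)+hi=5(52)=60
lo=2(14)+hi=5(52)=66
lo=3(21)+hi=5(52)=73

Yes: 21+52=73


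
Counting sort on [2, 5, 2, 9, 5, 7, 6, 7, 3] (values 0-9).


Input: [2, 5, 2, 9, 5, 7, 6, 7, 3]
Counts: [0, 0, 2, 1, 0, 2, 1, 2, 0, 1]

Sorted: [2, 2, 3, 5, 5, 6, 7, 7, 9]


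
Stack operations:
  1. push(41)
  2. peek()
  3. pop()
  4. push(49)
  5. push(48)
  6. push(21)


push(41) -> [41]
peek()->41
pop()->41, []
push(49) -> [49]
push(48) -> [49, 48]
push(21) -> [49, 48, 21]

Final stack: [49, 48, 21]


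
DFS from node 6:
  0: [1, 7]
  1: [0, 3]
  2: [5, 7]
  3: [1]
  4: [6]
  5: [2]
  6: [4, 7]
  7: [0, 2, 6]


Visit 6, push [7, 4]
Visit 4, push []
Visit 7, push [2, 0]
Visit 0, push [1]
Visit 1, push [3]
Visit 3, push []
Visit 2, push [5]
Visit 5, push []

DFS order: [6, 4, 7, 0, 1, 3, 2, 5]


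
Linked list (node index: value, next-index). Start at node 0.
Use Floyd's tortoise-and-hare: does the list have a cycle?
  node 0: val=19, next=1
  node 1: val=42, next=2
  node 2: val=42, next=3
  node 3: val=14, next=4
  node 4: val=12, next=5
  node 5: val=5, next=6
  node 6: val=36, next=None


Floyd's tortoise (slow, +1) and hare (fast, +2):
  init: slow=0, fast=0
  step 1: slow=1, fast=2
  step 2: slow=2, fast=4
  step 3: slow=3, fast=6
  step 4: fast -> None, no cycle

Cycle: no


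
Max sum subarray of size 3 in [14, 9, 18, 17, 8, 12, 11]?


[0:3]: 41
[1:4]: 44
[2:5]: 43
[3:6]: 37
[4:7]: 31

Max: 44 at [1:4]


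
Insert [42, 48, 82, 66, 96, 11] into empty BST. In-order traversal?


Insert 42: root
Insert 48: R from 42
Insert 82: R from 42 -> R from 48
Insert 66: R from 42 -> R from 48 -> L from 82
Insert 96: R from 42 -> R from 48 -> R from 82
Insert 11: L from 42

In-order: [11, 42, 48, 66, 82, 96]


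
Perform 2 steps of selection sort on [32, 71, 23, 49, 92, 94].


Initial: [32, 71, 23, 49, 92, 94]
Step 1: min=23 at 2
  Swap: [23, 71, 32, 49, 92, 94]
Step 2: min=32 at 2
  Swap: [23, 32, 71, 49, 92, 94]

After 2 steps: [23, 32, 71, 49, 92, 94]


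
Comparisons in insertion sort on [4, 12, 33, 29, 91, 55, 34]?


Algorithm: insertion sort
Input: [4, 12, 33, 29, 91, 55, 34]
Sorted: [4, 12, 29, 33, 34, 55, 91]

10


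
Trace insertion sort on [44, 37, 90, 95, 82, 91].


Initial: [44, 37, 90, 95, 82, 91]
Insert 37: [37, 44, 90, 95, 82, 91]
Insert 90: [37, 44, 90, 95, 82, 91]
Insert 95: [37, 44, 90, 95, 82, 91]
Insert 82: [37, 44, 82, 90, 95, 91]
Insert 91: [37, 44, 82, 90, 91, 95]

Sorted: [37, 44, 82, 90, 91, 95]


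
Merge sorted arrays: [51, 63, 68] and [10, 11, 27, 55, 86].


Take 10 from B
Take 11 from B
Take 27 from B
Take 51 from A
Take 55 from B
Take 63 from A
Take 68 from A

Merged: [10, 11, 27, 51, 55, 63, 68, 86]


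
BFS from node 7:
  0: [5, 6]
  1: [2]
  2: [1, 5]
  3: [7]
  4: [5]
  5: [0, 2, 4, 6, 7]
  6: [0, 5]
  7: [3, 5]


Visit 7, enqueue [3, 5]
Visit 3, enqueue []
Visit 5, enqueue [0, 2, 4, 6]
Visit 0, enqueue []
Visit 2, enqueue [1]
Visit 4, enqueue []
Visit 6, enqueue []
Visit 1, enqueue []

BFS order: [7, 3, 5, 0, 2, 4, 6, 1]


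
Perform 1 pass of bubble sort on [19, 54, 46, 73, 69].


Initial: [19, 54, 46, 73, 69]
Pass 1: [19, 46, 54, 69, 73] (2 swaps)

After 1 pass: [19, 46, 54, 69, 73]


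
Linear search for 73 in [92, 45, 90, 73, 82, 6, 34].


i=0: 92!=73
i=1: 45!=73
i=2: 90!=73
i=3: 73==73 found!

Found at 3, 4 comps


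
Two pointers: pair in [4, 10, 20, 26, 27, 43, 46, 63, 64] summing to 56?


lo=0(4)+hi=8(64)=68
lo=0(4)+hi=7(63)=67
lo=0(4)+hi=6(46)=50
lo=1(10)+hi=6(46)=56

Yes: 10+46=56


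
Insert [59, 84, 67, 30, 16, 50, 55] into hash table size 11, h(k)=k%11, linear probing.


Insert 59: h=4 -> slot 4
Insert 84: h=7 -> slot 7
Insert 67: h=1 -> slot 1
Insert 30: h=8 -> slot 8
Insert 16: h=5 -> slot 5
Insert 50: h=6 -> slot 6
Insert 55: h=0 -> slot 0

Table: [55, 67, None, None, 59, 16, 50, 84, 30, None, None]


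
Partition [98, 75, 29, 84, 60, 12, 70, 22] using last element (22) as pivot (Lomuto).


Pivot: 22
  12 <= 22: swap -> [12, 75, 29, 84, 60, 98, 70, 22]
Place pivot at 1: [12, 22, 29, 84, 60, 98, 70, 75]

Partitioned: [12, 22, 29, 84, 60, 98, 70, 75]


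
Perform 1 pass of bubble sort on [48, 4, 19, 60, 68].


Initial: [48, 4, 19, 60, 68]
Pass 1: [4, 19, 48, 60, 68] (2 swaps)

After 1 pass: [4, 19, 48, 60, 68]


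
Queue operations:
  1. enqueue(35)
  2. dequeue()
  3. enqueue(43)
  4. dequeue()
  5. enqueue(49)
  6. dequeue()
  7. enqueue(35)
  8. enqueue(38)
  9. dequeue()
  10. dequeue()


enqueue(35) -> [35]
dequeue()->35, []
enqueue(43) -> [43]
dequeue()->43, []
enqueue(49) -> [49]
dequeue()->49, []
enqueue(35) -> [35]
enqueue(38) -> [35, 38]
dequeue()->35, [38]
dequeue()->38, []

Final queue: []


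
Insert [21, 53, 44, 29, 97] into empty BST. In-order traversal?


Insert 21: root
Insert 53: R from 21
Insert 44: R from 21 -> L from 53
Insert 29: R from 21 -> L from 53 -> L from 44
Insert 97: R from 21 -> R from 53

In-order: [21, 29, 44, 53, 97]


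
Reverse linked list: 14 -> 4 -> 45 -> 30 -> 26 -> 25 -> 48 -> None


Step 1: curr=14, set curr.next=prev(None) | reversed so far: 14
Step 2: curr=4, set curr.next=prev(14) | reversed so far: 4 -> 14
Step 3: curr=45, set curr.next=prev(4) | reversed so far: 45 -> 4 -> 14
Step 4: curr=30, set curr.next=prev(45) | reversed so far: 30 -> 45 -> 4 -> 14
Step 5: curr=26, set curr.next=prev(30) | reversed so far: 26 -> 30 -> 45 -> 4 -> 14
Step 6: curr=25, set curr.next=prev(26) | reversed so far: 25 -> 26 -> 30 -> 45 -> 4 -> 14
Step 7: curr=48, set curr.next=prev(25) | reversed so far: 48 -> 25 -> 26 -> 30 -> 45 -> 4 -> 14

48 -> 25 -> 26 -> 30 -> 45 -> 4 -> 14 -> None


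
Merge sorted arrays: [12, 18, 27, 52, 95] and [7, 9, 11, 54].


Take 7 from B
Take 9 from B
Take 11 from B
Take 12 from A
Take 18 from A
Take 27 from A
Take 52 from A
Take 54 from B

Merged: [7, 9, 11, 12, 18, 27, 52, 54, 95]


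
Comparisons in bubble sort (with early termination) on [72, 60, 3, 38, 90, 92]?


Algorithm: bubble sort (with early termination)
Input: [72, 60, 3, 38, 90, 92]
Sorted: [3, 38, 60, 72, 90, 92]

12


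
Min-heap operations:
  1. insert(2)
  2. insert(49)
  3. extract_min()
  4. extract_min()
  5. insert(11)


insert(2) -> [2]
insert(49) -> [2, 49]
extract_min()->2, [49]
extract_min()->49, []
insert(11) -> [11]

Final heap: [11]


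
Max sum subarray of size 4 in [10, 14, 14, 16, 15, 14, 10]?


[0:4]: 54
[1:5]: 59
[2:6]: 59
[3:7]: 55

Max: 59 at [1:5]


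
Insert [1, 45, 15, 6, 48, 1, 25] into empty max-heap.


Insert 1: [1]
Insert 45: [45, 1]
Insert 15: [45, 1, 15]
Insert 6: [45, 6, 15, 1]
Insert 48: [48, 45, 15, 1, 6]
Insert 1: [48, 45, 15, 1, 6, 1]
Insert 25: [48, 45, 25, 1, 6, 1, 15]

Final heap: [48, 45, 25, 1, 6, 1, 15]


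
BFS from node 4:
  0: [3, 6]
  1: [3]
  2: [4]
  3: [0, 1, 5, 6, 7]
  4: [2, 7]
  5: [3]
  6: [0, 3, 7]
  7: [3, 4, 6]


Visit 4, enqueue [2, 7]
Visit 2, enqueue []
Visit 7, enqueue [3, 6]
Visit 3, enqueue [0, 1, 5]
Visit 6, enqueue []
Visit 0, enqueue []
Visit 1, enqueue []
Visit 5, enqueue []

BFS order: [4, 2, 7, 3, 6, 0, 1, 5]


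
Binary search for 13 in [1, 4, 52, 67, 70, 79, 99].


Step 1: lo=0, hi=6, mid=3, val=67
Step 2: lo=0, hi=2, mid=1, val=4
Step 3: lo=2, hi=2, mid=2, val=52

Not found


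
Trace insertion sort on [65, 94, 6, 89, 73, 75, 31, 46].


Initial: [65, 94, 6, 89, 73, 75, 31, 46]
Insert 94: [65, 94, 6, 89, 73, 75, 31, 46]
Insert 6: [6, 65, 94, 89, 73, 75, 31, 46]
Insert 89: [6, 65, 89, 94, 73, 75, 31, 46]
Insert 73: [6, 65, 73, 89, 94, 75, 31, 46]
Insert 75: [6, 65, 73, 75, 89, 94, 31, 46]
Insert 31: [6, 31, 65, 73, 75, 89, 94, 46]
Insert 46: [6, 31, 46, 65, 73, 75, 89, 94]

Sorted: [6, 31, 46, 65, 73, 75, 89, 94]


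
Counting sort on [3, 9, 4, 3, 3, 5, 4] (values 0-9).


Input: [3, 9, 4, 3, 3, 5, 4]
Counts: [0, 0, 0, 3, 2, 1, 0, 0, 0, 1]

Sorted: [3, 3, 3, 4, 4, 5, 9]


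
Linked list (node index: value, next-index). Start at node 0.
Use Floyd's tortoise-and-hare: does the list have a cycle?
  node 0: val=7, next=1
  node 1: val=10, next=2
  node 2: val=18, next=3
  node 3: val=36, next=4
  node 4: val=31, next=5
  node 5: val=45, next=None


Floyd's tortoise (slow, +1) and hare (fast, +2):
  init: slow=0, fast=0
  step 1: slow=1, fast=2
  step 2: slow=2, fast=4
  step 3: fast 4->5->None, no cycle

Cycle: no


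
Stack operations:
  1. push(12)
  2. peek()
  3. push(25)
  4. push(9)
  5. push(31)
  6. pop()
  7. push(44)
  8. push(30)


push(12) -> [12]
peek()->12
push(25) -> [12, 25]
push(9) -> [12, 25, 9]
push(31) -> [12, 25, 9, 31]
pop()->31, [12, 25, 9]
push(44) -> [12, 25, 9, 44]
push(30) -> [12, 25, 9, 44, 30]

Final stack: [12, 25, 9, 44, 30]


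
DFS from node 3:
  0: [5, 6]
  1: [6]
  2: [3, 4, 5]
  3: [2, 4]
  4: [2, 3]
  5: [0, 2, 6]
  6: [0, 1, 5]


Visit 3, push [4, 2]
Visit 2, push [5, 4]
Visit 4, push []
Visit 5, push [6, 0]
Visit 0, push [6]
Visit 6, push [1]
Visit 1, push []

DFS order: [3, 2, 4, 5, 0, 6, 1]


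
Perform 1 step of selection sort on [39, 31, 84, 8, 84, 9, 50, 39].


Initial: [39, 31, 84, 8, 84, 9, 50, 39]
Step 1: min=8 at 3
  Swap: [8, 31, 84, 39, 84, 9, 50, 39]

After 1 step: [8, 31, 84, 39, 84, 9, 50, 39]


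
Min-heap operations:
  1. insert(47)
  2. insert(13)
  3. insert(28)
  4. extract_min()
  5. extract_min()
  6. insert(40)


insert(47) -> [47]
insert(13) -> [13, 47]
insert(28) -> [13, 47, 28]
extract_min()->13, [28, 47]
extract_min()->28, [47]
insert(40) -> [40, 47]

Final heap: [40, 47]


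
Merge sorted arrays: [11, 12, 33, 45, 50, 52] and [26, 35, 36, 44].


Take 11 from A
Take 12 from A
Take 26 from B
Take 33 from A
Take 35 from B
Take 36 from B
Take 44 from B

Merged: [11, 12, 26, 33, 35, 36, 44, 45, 50, 52]


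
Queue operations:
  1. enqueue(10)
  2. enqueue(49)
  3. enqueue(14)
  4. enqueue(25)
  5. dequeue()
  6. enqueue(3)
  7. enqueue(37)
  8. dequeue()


enqueue(10) -> [10]
enqueue(49) -> [10, 49]
enqueue(14) -> [10, 49, 14]
enqueue(25) -> [10, 49, 14, 25]
dequeue()->10, [49, 14, 25]
enqueue(3) -> [49, 14, 25, 3]
enqueue(37) -> [49, 14, 25, 3, 37]
dequeue()->49, [14, 25, 3, 37]

Final queue: [14, 25, 3, 37]


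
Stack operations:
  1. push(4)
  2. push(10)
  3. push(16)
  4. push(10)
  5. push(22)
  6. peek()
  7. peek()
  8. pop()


push(4) -> [4]
push(10) -> [4, 10]
push(16) -> [4, 10, 16]
push(10) -> [4, 10, 16, 10]
push(22) -> [4, 10, 16, 10, 22]
peek()->22
peek()->22
pop()->22, [4, 10, 16, 10]

Final stack: [4, 10, 16, 10]


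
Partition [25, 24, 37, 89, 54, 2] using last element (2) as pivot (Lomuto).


Pivot: 2
Place pivot at 0: [2, 24, 37, 89, 54, 25]

Partitioned: [2, 24, 37, 89, 54, 25]


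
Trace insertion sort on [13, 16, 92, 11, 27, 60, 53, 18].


Initial: [13, 16, 92, 11, 27, 60, 53, 18]
Insert 16: [13, 16, 92, 11, 27, 60, 53, 18]
Insert 92: [13, 16, 92, 11, 27, 60, 53, 18]
Insert 11: [11, 13, 16, 92, 27, 60, 53, 18]
Insert 27: [11, 13, 16, 27, 92, 60, 53, 18]
Insert 60: [11, 13, 16, 27, 60, 92, 53, 18]
Insert 53: [11, 13, 16, 27, 53, 60, 92, 18]
Insert 18: [11, 13, 16, 18, 27, 53, 60, 92]

Sorted: [11, 13, 16, 18, 27, 53, 60, 92]


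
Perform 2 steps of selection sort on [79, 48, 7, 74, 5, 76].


Initial: [79, 48, 7, 74, 5, 76]
Step 1: min=5 at 4
  Swap: [5, 48, 7, 74, 79, 76]
Step 2: min=7 at 2
  Swap: [5, 7, 48, 74, 79, 76]

After 2 steps: [5, 7, 48, 74, 79, 76]


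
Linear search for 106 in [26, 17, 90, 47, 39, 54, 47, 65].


i=0: 26!=106
i=1: 17!=106
i=2: 90!=106
i=3: 47!=106
i=4: 39!=106
i=5: 54!=106
i=6: 47!=106
i=7: 65!=106

Not found, 8 comps


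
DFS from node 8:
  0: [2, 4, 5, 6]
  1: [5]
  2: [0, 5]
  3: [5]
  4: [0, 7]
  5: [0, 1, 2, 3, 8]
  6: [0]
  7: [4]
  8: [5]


Visit 8, push [5]
Visit 5, push [3, 2, 1, 0]
Visit 0, push [6, 4, 2]
Visit 2, push []
Visit 4, push [7]
Visit 7, push []
Visit 6, push []
Visit 1, push []
Visit 3, push []

DFS order: [8, 5, 0, 2, 4, 7, 6, 1, 3]


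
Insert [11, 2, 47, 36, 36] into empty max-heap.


Insert 11: [11]
Insert 2: [11, 2]
Insert 47: [47, 2, 11]
Insert 36: [47, 36, 11, 2]
Insert 36: [47, 36, 11, 2, 36]

Final heap: [47, 36, 11, 2, 36]


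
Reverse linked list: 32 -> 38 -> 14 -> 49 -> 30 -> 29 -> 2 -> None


Step 1: curr=32, set curr.next=prev(None) | reversed so far: 32
Step 2: curr=38, set curr.next=prev(32) | reversed so far: 38 -> 32
Step 3: curr=14, set curr.next=prev(38) | reversed so far: 14 -> 38 -> 32
Step 4: curr=49, set curr.next=prev(14) | reversed so far: 49 -> 14 -> 38 -> 32
Step 5: curr=30, set curr.next=prev(49) | reversed so far: 30 -> 49 -> 14 -> 38 -> 32
Step 6: curr=29, set curr.next=prev(30) | reversed so far: 29 -> 30 -> 49 -> 14 -> 38 -> 32
Step 7: curr=2, set curr.next=prev(29) | reversed so far: 2 -> 29 -> 30 -> 49 -> 14 -> 38 -> 32

2 -> 29 -> 30 -> 49 -> 14 -> 38 -> 32 -> None


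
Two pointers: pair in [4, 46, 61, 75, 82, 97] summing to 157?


lo=0(4)+hi=5(97)=101
lo=1(46)+hi=5(97)=143
lo=2(61)+hi=5(97)=158
lo=2(61)+hi=4(82)=143
lo=3(75)+hi=4(82)=157

Yes: 75+82=157


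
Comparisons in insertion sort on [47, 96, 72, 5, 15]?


Algorithm: insertion sort
Input: [47, 96, 72, 5, 15]
Sorted: [5, 15, 47, 72, 96]

10


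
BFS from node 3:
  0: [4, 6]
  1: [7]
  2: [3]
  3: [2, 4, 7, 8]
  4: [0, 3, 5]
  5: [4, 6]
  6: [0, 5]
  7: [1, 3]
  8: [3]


Visit 3, enqueue [2, 4, 7, 8]
Visit 2, enqueue []
Visit 4, enqueue [0, 5]
Visit 7, enqueue [1]
Visit 8, enqueue []
Visit 0, enqueue [6]
Visit 5, enqueue []
Visit 1, enqueue []
Visit 6, enqueue []

BFS order: [3, 2, 4, 7, 8, 0, 5, 1, 6]


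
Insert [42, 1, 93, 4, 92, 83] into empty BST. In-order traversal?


Insert 42: root
Insert 1: L from 42
Insert 93: R from 42
Insert 4: L from 42 -> R from 1
Insert 92: R from 42 -> L from 93
Insert 83: R from 42 -> L from 93 -> L from 92

In-order: [1, 4, 42, 83, 92, 93]


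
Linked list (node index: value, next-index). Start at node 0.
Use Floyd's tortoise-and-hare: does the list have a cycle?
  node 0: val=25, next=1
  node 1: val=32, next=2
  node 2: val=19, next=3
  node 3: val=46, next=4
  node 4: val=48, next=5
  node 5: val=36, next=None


Floyd's tortoise (slow, +1) and hare (fast, +2):
  init: slow=0, fast=0
  step 1: slow=1, fast=2
  step 2: slow=2, fast=4
  step 3: fast 4->5->None, no cycle

Cycle: no


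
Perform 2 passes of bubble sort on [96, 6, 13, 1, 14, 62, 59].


Initial: [96, 6, 13, 1, 14, 62, 59]
Pass 1: [6, 13, 1, 14, 62, 59, 96] (6 swaps)
Pass 2: [6, 1, 13, 14, 59, 62, 96] (2 swaps)

After 2 passes: [6, 1, 13, 14, 59, 62, 96]


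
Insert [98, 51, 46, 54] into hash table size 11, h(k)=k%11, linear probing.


Insert 98: h=10 -> slot 10
Insert 51: h=7 -> slot 7
Insert 46: h=2 -> slot 2
Insert 54: h=10, 1 probes -> slot 0

Table: [54, None, 46, None, None, None, None, 51, None, None, 98]


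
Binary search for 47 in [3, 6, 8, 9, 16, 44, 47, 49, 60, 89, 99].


Step 1: lo=0, hi=10, mid=5, val=44
Step 2: lo=6, hi=10, mid=8, val=60
Step 3: lo=6, hi=7, mid=6, val=47

Found at index 6


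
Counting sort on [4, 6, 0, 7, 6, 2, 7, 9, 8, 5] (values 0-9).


Input: [4, 6, 0, 7, 6, 2, 7, 9, 8, 5]
Counts: [1, 0, 1, 0, 1, 1, 2, 2, 1, 1]

Sorted: [0, 2, 4, 5, 6, 6, 7, 7, 8, 9]


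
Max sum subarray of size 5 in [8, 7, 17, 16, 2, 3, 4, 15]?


[0:5]: 50
[1:6]: 45
[2:7]: 42
[3:8]: 40

Max: 50 at [0:5]


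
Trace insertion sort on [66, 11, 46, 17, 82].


Initial: [66, 11, 46, 17, 82]
Insert 11: [11, 66, 46, 17, 82]
Insert 46: [11, 46, 66, 17, 82]
Insert 17: [11, 17, 46, 66, 82]
Insert 82: [11, 17, 46, 66, 82]

Sorted: [11, 17, 46, 66, 82]


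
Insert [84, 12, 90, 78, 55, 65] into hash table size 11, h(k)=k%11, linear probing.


Insert 84: h=7 -> slot 7
Insert 12: h=1 -> slot 1
Insert 90: h=2 -> slot 2
Insert 78: h=1, 2 probes -> slot 3
Insert 55: h=0 -> slot 0
Insert 65: h=10 -> slot 10

Table: [55, 12, 90, 78, None, None, None, 84, None, None, 65]


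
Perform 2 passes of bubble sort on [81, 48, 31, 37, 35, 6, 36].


Initial: [81, 48, 31, 37, 35, 6, 36]
Pass 1: [48, 31, 37, 35, 6, 36, 81] (6 swaps)
Pass 2: [31, 37, 35, 6, 36, 48, 81] (5 swaps)

After 2 passes: [31, 37, 35, 6, 36, 48, 81]


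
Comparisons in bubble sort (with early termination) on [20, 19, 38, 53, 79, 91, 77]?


Algorithm: bubble sort (with early termination)
Input: [20, 19, 38, 53, 79, 91, 77]
Sorted: [19, 20, 38, 53, 77, 79, 91]

15


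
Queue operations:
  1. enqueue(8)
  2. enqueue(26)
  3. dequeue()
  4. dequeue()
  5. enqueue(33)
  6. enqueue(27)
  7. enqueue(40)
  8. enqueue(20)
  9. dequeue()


enqueue(8) -> [8]
enqueue(26) -> [8, 26]
dequeue()->8, [26]
dequeue()->26, []
enqueue(33) -> [33]
enqueue(27) -> [33, 27]
enqueue(40) -> [33, 27, 40]
enqueue(20) -> [33, 27, 40, 20]
dequeue()->33, [27, 40, 20]

Final queue: [27, 40, 20]


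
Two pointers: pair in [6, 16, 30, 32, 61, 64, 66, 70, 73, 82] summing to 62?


lo=0(6)+hi=9(82)=88
lo=0(6)+hi=8(73)=79
lo=0(6)+hi=7(70)=76
lo=0(6)+hi=6(66)=72
lo=0(6)+hi=5(64)=70
lo=0(6)+hi=4(61)=67
lo=0(6)+hi=3(32)=38
lo=1(16)+hi=3(32)=48
lo=2(30)+hi=3(32)=62

Yes: 30+32=62


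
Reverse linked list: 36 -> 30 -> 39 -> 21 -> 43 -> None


Step 1: curr=36, set curr.next=prev(None) | reversed so far: 36
Step 2: curr=30, set curr.next=prev(36) | reversed so far: 30 -> 36
Step 3: curr=39, set curr.next=prev(30) | reversed so far: 39 -> 30 -> 36
Step 4: curr=21, set curr.next=prev(39) | reversed so far: 21 -> 39 -> 30 -> 36
Step 5: curr=43, set curr.next=prev(21) | reversed so far: 43 -> 21 -> 39 -> 30 -> 36

43 -> 21 -> 39 -> 30 -> 36 -> None


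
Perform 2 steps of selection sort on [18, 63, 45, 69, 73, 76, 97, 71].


Initial: [18, 63, 45, 69, 73, 76, 97, 71]
Step 1: min=18 at 0
  Swap: [18, 63, 45, 69, 73, 76, 97, 71]
Step 2: min=45 at 2
  Swap: [18, 45, 63, 69, 73, 76, 97, 71]

After 2 steps: [18, 45, 63, 69, 73, 76, 97, 71]


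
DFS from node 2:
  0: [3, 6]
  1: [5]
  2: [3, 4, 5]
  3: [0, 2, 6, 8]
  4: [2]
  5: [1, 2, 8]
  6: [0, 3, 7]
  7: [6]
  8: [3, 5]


Visit 2, push [5, 4, 3]
Visit 3, push [8, 6, 0]
Visit 0, push [6]
Visit 6, push [7]
Visit 7, push []
Visit 8, push [5]
Visit 5, push [1]
Visit 1, push []
Visit 4, push []

DFS order: [2, 3, 0, 6, 7, 8, 5, 1, 4]


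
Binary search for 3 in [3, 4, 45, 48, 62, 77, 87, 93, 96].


Step 1: lo=0, hi=8, mid=4, val=62
Step 2: lo=0, hi=3, mid=1, val=4
Step 3: lo=0, hi=0, mid=0, val=3

Found at index 0


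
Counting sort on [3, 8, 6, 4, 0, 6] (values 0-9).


Input: [3, 8, 6, 4, 0, 6]
Counts: [1, 0, 0, 1, 1, 0, 2, 0, 1, 0]

Sorted: [0, 3, 4, 6, 6, 8]


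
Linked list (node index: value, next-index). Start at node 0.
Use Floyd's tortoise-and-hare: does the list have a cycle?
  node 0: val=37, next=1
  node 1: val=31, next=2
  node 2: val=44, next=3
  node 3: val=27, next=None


Floyd's tortoise (slow, +1) and hare (fast, +2):
  init: slow=0, fast=0
  step 1: slow=1, fast=2
  step 2: fast 2->3->None, no cycle

Cycle: no


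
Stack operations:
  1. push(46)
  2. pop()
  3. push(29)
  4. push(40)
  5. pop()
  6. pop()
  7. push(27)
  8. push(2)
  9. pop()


push(46) -> [46]
pop()->46, []
push(29) -> [29]
push(40) -> [29, 40]
pop()->40, [29]
pop()->29, []
push(27) -> [27]
push(2) -> [27, 2]
pop()->2, [27]

Final stack: [27]


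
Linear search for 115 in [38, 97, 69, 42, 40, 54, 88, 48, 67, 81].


i=0: 38!=115
i=1: 97!=115
i=2: 69!=115
i=3: 42!=115
i=4: 40!=115
i=5: 54!=115
i=6: 88!=115
i=7: 48!=115
i=8: 67!=115
i=9: 81!=115

Not found, 10 comps


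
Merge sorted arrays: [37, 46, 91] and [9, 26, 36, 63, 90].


Take 9 from B
Take 26 from B
Take 36 from B
Take 37 from A
Take 46 from A
Take 63 from B
Take 90 from B

Merged: [9, 26, 36, 37, 46, 63, 90, 91]


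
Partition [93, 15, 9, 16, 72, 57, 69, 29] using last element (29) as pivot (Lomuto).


Pivot: 29
  15 <= 29: swap -> [15, 93, 9, 16, 72, 57, 69, 29]
  9 <= 29: swap -> [15, 9, 93, 16, 72, 57, 69, 29]
  16 <= 29: swap -> [15, 9, 16, 93, 72, 57, 69, 29]
Place pivot at 3: [15, 9, 16, 29, 72, 57, 69, 93]

Partitioned: [15, 9, 16, 29, 72, 57, 69, 93]


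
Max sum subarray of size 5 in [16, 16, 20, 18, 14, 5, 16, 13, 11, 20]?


[0:5]: 84
[1:6]: 73
[2:7]: 73
[3:8]: 66
[4:9]: 59
[5:10]: 65

Max: 84 at [0:5]


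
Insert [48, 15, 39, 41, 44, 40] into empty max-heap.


Insert 48: [48]
Insert 15: [48, 15]
Insert 39: [48, 15, 39]
Insert 41: [48, 41, 39, 15]
Insert 44: [48, 44, 39, 15, 41]
Insert 40: [48, 44, 40, 15, 41, 39]

Final heap: [48, 44, 40, 15, 41, 39]


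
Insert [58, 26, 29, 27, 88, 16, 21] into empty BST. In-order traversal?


Insert 58: root
Insert 26: L from 58
Insert 29: L from 58 -> R from 26
Insert 27: L from 58 -> R from 26 -> L from 29
Insert 88: R from 58
Insert 16: L from 58 -> L from 26
Insert 21: L from 58 -> L from 26 -> R from 16

In-order: [16, 21, 26, 27, 29, 58, 88]


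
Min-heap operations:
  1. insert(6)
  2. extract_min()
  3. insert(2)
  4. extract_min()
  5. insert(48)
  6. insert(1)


insert(6) -> [6]
extract_min()->6, []
insert(2) -> [2]
extract_min()->2, []
insert(48) -> [48]
insert(1) -> [1, 48]

Final heap: [1, 48]


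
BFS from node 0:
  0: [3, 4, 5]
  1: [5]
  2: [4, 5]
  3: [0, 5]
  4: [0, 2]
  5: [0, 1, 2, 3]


Visit 0, enqueue [3, 4, 5]
Visit 3, enqueue []
Visit 4, enqueue [2]
Visit 5, enqueue [1]
Visit 2, enqueue []
Visit 1, enqueue []

BFS order: [0, 3, 4, 5, 2, 1]


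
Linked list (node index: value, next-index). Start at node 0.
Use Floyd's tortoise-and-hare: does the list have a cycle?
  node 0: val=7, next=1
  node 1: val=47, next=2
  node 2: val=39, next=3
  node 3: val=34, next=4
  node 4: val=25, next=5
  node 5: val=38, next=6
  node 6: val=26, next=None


Floyd's tortoise (slow, +1) and hare (fast, +2):
  init: slow=0, fast=0
  step 1: slow=1, fast=2
  step 2: slow=2, fast=4
  step 3: slow=3, fast=6
  step 4: fast -> None, no cycle

Cycle: no


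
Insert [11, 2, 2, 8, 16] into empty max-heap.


Insert 11: [11]
Insert 2: [11, 2]
Insert 2: [11, 2, 2]
Insert 8: [11, 8, 2, 2]
Insert 16: [16, 11, 2, 2, 8]

Final heap: [16, 11, 2, 2, 8]


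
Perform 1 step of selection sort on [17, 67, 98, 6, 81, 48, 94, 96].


Initial: [17, 67, 98, 6, 81, 48, 94, 96]
Step 1: min=6 at 3
  Swap: [6, 67, 98, 17, 81, 48, 94, 96]

After 1 step: [6, 67, 98, 17, 81, 48, 94, 96]


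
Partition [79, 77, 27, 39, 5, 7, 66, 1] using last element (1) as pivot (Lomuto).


Pivot: 1
Place pivot at 0: [1, 77, 27, 39, 5, 7, 66, 79]

Partitioned: [1, 77, 27, 39, 5, 7, 66, 79]


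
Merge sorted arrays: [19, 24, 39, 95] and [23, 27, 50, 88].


Take 19 from A
Take 23 from B
Take 24 from A
Take 27 from B
Take 39 from A
Take 50 from B
Take 88 from B

Merged: [19, 23, 24, 27, 39, 50, 88, 95]


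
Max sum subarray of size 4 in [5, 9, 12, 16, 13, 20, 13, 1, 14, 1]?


[0:4]: 42
[1:5]: 50
[2:6]: 61
[3:7]: 62
[4:8]: 47
[5:9]: 48
[6:10]: 29

Max: 62 at [3:7]


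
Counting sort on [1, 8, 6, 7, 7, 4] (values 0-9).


Input: [1, 8, 6, 7, 7, 4]
Counts: [0, 1, 0, 0, 1, 0, 1, 2, 1, 0]

Sorted: [1, 4, 6, 7, 7, 8]


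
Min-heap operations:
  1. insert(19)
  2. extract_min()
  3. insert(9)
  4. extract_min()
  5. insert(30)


insert(19) -> [19]
extract_min()->19, []
insert(9) -> [9]
extract_min()->9, []
insert(30) -> [30]

Final heap: [30]


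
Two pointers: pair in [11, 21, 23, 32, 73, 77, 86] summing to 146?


lo=0(11)+hi=6(86)=97
lo=1(21)+hi=6(86)=107
lo=2(23)+hi=6(86)=109
lo=3(32)+hi=6(86)=118
lo=4(73)+hi=6(86)=159
lo=4(73)+hi=5(77)=150

No pair found


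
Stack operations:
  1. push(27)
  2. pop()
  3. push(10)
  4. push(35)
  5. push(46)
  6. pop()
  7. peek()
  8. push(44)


push(27) -> [27]
pop()->27, []
push(10) -> [10]
push(35) -> [10, 35]
push(46) -> [10, 35, 46]
pop()->46, [10, 35]
peek()->35
push(44) -> [10, 35, 44]

Final stack: [10, 35, 44]


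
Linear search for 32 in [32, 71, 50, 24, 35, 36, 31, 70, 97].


i=0: 32==32 found!

Found at 0, 1 comps


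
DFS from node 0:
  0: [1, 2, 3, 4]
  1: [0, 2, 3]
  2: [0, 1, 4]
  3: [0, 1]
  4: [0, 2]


Visit 0, push [4, 3, 2, 1]
Visit 1, push [3, 2]
Visit 2, push [4]
Visit 4, push []
Visit 3, push []

DFS order: [0, 1, 2, 4, 3]


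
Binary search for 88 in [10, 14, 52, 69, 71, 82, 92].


Step 1: lo=0, hi=6, mid=3, val=69
Step 2: lo=4, hi=6, mid=5, val=82
Step 3: lo=6, hi=6, mid=6, val=92

Not found


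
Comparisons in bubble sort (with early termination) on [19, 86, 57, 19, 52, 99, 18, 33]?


Algorithm: bubble sort (with early termination)
Input: [19, 86, 57, 19, 52, 99, 18, 33]
Sorted: [18, 19, 19, 33, 52, 57, 86, 99]

28


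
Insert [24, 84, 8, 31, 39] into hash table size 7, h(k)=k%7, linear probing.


Insert 24: h=3 -> slot 3
Insert 84: h=0 -> slot 0
Insert 8: h=1 -> slot 1
Insert 31: h=3, 1 probes -> slot 4
Insert 39: h=4, 1 probes -> slot 5

Table: [84, 8, None, 24, 31, 39, None]


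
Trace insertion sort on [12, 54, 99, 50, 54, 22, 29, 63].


Initial: [12, 54, 99, 50, 54, 22, 29, 63]
Insert 54: [12, 54, 99, 50, 54, 22, 29, 63]
Insert 99: [12, 54, 99, 50, 54, 22, 29, 63]
Insert 50: [12, 50, 54, 99, 54, 22, 29, 63]
Insert 54: [12, 50, 54, 54, 99, 22, 29, 63]
Insert 22: [12, 22, 50, 54, 54, 99, 29, 63]
Insert 29: [12, 22, 29, 50, 54, 54, 99, 63]
Insert 63: [12, 22, 29, 50, 54, 54, 63, 99]

Sorted: [12, 22, 29, 50, 54, 54, 63, 99]


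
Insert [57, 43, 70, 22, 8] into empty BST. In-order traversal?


Insert 57: root
Insert 43: L from 57
Insert 70: R from 57
Insert 22: L from 57 -> L from 43
Insert 8: L from 57 -> L from 43 -> L from 22

In-order: [8, 22, 43, 57, 70]


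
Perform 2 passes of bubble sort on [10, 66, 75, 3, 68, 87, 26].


Initial: [10, 66, 75, 3, 68, 87, 26]
Pass 1: [10, 66, 3, 68, 75, 26, 87] (3 swaps)
Pass 2: [10, 3, 66, 68, 26, 75, 87] (2 swaps)

After 2 passes: [10, 3, 66, 68, 26, 75, 87]


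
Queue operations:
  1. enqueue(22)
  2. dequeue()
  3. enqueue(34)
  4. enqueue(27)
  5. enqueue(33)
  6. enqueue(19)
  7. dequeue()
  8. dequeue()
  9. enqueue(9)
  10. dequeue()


enqueue(22) -> [22]
dequeue()->22, []
enqueue(34) -> [34]
enqueue(27) -> [34, 27]
enqueue(33) -> [34, 27, 33]
enqueue(19) -> [34, 27, 33, 19]
dequeue()->34, [27, 33, 19]
dequeue()->27, [33, 19]
enqueue(9) -> [33, 19, 9]
dequeue()->33, [19, 9]

Final queue: [19, 9]


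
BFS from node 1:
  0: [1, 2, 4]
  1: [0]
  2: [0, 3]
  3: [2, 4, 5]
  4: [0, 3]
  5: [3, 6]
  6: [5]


Visit 1, enqueue [0]
Visit 0, enqueue [2, 4]
Visit 2, enqueue [3]
Visit 4, enqueue []
Visit 3, enqueue [5]
Visit 5, enqueue [6]
Visit 6, enqueue []

BFS order: [1, 0, 2, 4, 3, 5, 6]


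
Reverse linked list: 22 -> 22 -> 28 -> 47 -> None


Step 1: curr=22, set curr.next=prev(None) | reversed so far: 22
Step 2: curr=22, set curr.next=prev(22) | reversed so far: 22 -> 22
Step 3: curr=28, set curr.next=prev(22) | reversed so far: 28 -> 22 -> 22
Step 4: curr=47, set curr.next=prev(28) | reversed so far: 47 -> 28 -> 22 -> 22

47 -> 28 -> 22 -> 22 -> None


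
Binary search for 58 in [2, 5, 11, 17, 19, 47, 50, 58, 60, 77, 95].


Step 1: lo=0, hi=10, mid=5, val=47
Step 2: lo=6, hi=10, mid=8, val=60
Step 3: lo=6, hi=7, mid=6, val=50
Step 4: lo=7, hi=7, mid=7, val=58

Found at index 7


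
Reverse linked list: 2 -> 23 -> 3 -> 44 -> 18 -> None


Step 1: curr=2, set curr.next=prev(None) | reversed so far: 2
Step 2: curr=23, set curr.next=prev(2) | reversed so far: 23 -> 2
Step 3: curr=3, set curr.next=prev(23) | reversed so far: 3 -> 23 -> 2
Step 4: curr=44, set curr.next=prev(3) | reversed so far: 44 -> 3 -> 23 -> 2
Step 5: curr=18, set curr.next=prev(44) | reversed so far: 18 -> 44 -> 3 -> 23 -> 2

18 -> 44 -> 3 -> 23 -> 2 -> None


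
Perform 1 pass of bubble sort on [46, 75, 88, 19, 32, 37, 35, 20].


Initial: [46, 75, 88, 19, 32, 37, 35, 20]
Pass 1: [46, 75, 19, 32, 37, 35, 20, 88] (5 swaps)

After 1 pass: [46, 75, 19, 32, 37, 35, 20, 88]


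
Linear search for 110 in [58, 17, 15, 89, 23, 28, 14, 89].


i=0: 58!=110
i=1: 17!=110
i=2: 15!=110
i=3: 89!=110
i=4: 23!=110
i=5: 28!=110
i=6: 14!=110
i=7: 89!=110

Not found, 8 comps


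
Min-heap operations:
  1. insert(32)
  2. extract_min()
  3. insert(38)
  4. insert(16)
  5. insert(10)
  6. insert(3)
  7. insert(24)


insert(32) -> [32]
extract_min()->32, []
insert(38) -> [38]
insert(16) -> [16, 38]
insert(10) -> [10, 38, 16]
insert(3) -> [3, 10, 16, 38]
insert(24) -> [3, 10, 16, 38, 24]

Final heap: [3, 10, 16, 38, 24]


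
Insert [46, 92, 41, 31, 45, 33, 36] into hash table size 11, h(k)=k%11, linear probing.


Insert 46: h=2 -> slot 2
Insert 92: h=4 -> slot 4
Insert 41: h=8 -> slot 8
Insert 31: h=9 -> slot 9
Insert 45: h=1 -> slot 1
Insert 33: h=0 -> slot 0
Insert 36: h=3 -> slot 3

Table: [33, 45, 46, 36, 92, None, None, None, 41, 31, None]


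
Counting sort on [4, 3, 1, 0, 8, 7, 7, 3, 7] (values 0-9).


Input: [4, 3, 1, 0, 8, 7, 7, 3, 7]
Counts: [1, 1, 0, 2, 1, 0, 0, 3, 1, 0]

Sorted: [0, 1, 3, 3, 4, 7, 7, 7, 8]
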